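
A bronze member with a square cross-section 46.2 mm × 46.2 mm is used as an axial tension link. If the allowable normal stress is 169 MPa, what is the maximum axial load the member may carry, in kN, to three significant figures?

A = 2134 mm².
P_max = σ_allow · A = 169 · 2134 = 360700 N = 360.7 kN.

361 kN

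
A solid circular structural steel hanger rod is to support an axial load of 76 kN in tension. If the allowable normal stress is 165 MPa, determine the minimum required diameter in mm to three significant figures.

Required area A ≥ P/σ_allow = 76000/165 = 460.6 mm².
For a solid circular section, d ≥ √(4A/π) = 24.22 mm.

24.2 mm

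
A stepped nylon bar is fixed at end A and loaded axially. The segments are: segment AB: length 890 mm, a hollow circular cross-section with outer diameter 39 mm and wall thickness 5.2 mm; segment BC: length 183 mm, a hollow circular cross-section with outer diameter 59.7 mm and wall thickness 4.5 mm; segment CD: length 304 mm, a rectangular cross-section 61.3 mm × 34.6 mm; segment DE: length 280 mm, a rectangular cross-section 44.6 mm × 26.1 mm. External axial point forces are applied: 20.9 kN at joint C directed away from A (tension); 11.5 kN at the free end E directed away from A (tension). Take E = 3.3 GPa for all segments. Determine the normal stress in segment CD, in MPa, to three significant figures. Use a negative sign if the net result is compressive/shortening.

5.42 MPa

Internal axial forces (sectioning from the free end, tension +): N_DE = 11.5 kN, N_CD = 11.5 kN, N_BC = 32.4 kN, N_AB = 32.4 kN.
A_CD = 2121 mm².
σ_CD = N_CD/A_CD = 11500/2121 = 5.422 MPa.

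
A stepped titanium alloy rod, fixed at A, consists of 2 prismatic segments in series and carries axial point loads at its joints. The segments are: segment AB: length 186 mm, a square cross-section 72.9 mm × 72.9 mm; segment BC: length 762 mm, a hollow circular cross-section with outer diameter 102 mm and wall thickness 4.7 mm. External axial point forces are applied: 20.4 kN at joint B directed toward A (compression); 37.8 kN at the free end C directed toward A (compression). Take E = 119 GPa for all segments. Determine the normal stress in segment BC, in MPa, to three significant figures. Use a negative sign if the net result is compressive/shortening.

Internal axial forces (sectioning from the free end, tension +): N_BC = -37.8 kN, N_AB = -58.2 kN.
A_BC = 1437 mm².
σ_BC = N_BC/A_BC = -37800/1437 = -26.31 MPa.

-26.3 MPa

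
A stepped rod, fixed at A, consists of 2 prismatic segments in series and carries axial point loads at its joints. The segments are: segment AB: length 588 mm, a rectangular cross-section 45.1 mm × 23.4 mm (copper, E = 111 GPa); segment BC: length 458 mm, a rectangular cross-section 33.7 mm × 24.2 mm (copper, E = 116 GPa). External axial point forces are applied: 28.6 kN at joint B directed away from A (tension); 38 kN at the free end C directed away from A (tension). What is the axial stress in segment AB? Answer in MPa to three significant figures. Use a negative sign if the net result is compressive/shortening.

63.1 MPa

Internal axial forces (sectioning from the free end, tension +): N_BC = 38 kN, N_AB = 66.6 kN.
A_AB = 1055 mm².
σ_AB = N_AB/A_AB = 66600/1055 = 63.11 MPa.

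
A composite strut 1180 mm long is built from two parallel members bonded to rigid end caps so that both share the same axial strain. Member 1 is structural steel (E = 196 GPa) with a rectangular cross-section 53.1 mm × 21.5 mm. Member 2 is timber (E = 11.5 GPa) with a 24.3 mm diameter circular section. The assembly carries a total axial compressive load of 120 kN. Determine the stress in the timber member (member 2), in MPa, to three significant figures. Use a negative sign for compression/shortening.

-6.02 MPa

A_1 = 1142 mm².
A_2 = 463.8 mm².
Equal strain + equilibrium ⇒ each member carries load in proportion to AE: A₁E₁ = 223800000 N, A₂E₂ = 5333000 N, ΣAE = 229100000 N.
σ₂ = P·E₂/ΣAE = -120000·11500/229100000 = -6.024 MPa.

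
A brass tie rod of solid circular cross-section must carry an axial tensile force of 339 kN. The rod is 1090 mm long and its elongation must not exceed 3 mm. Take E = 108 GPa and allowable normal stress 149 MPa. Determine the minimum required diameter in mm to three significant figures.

53.8 mm

Required area A ≥ P/σ_allow = 339000/149 = 2275 mm².
For a solid circular section, d ≥ √(4A/π) = 53.82 mm.
Elongation limit: A ≥ PL/(Eδ_allow) = 339000·1090/(108000·3) = 1140 mm² ⇒ d ≥ 38.11 mm.
The stress limit governs.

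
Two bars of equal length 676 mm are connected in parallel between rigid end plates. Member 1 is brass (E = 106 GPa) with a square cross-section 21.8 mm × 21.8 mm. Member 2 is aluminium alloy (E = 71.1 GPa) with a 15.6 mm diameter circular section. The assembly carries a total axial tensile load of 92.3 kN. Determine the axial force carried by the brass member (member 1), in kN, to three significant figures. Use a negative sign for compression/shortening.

A_1 = 475.2 mm².
A_2 = 191.1 mm².
Equal strain + equilibrium ⇒ each member carries load in proportion to AE: A₁E₁ = 50380000 N, A₂E₂ = 13590000 N, ΣAE = 63970000 N.
F₁ = P·A₁E₁/ΣAE = 92300·50380000/63970000 = 72690 N.

72.7 kN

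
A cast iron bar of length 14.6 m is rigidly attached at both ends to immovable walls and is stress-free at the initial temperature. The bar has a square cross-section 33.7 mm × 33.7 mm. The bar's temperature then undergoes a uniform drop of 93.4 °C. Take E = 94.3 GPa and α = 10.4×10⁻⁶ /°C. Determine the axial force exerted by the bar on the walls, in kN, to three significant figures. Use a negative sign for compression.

104 kN

Free thermal expansion αLΔT = 10.4e-6 · 14600 · -93.4 = -14.18 mm.
The walls impose strain ε = −(-14.18)/14600 = 9.7136e-04; σ = Eε = 94300 · 9.7136e-04 = 91.6 MPa.
Wall reaction R = σ·A = 91.6·1136 = 104000 N = 104 kN.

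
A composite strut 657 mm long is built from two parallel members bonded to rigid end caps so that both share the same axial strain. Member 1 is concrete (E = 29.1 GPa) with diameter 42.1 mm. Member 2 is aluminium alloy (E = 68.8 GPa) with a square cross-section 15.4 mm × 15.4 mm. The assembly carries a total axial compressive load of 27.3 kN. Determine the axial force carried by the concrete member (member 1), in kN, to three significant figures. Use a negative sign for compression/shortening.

-19.5 kN

A_1 = 1392 mm².
A_2 = 237.2 mm².
Equal strain + equilibrium ⇒ each member carries load in proportion to AE: A₁E₁ = 40510000 N, A₂E₂ = 16320000 N, ΣAE = 56830000 N.
F₁ = P·A₁E₁/ΣAE = -27300·40510000/56830000 = -19460 N.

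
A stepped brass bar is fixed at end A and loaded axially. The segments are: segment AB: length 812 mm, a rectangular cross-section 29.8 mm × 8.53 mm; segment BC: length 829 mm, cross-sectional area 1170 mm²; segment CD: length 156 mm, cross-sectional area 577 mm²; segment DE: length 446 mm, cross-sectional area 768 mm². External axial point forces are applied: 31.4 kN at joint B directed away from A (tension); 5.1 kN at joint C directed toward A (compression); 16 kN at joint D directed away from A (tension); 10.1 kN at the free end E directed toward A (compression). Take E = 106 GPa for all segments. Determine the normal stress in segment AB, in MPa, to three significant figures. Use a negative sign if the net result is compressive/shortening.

127 MPa

Internal axial forces (sectioning from the free end, tension +): N_DE = -10.1 kN, N_CD = 5.9 kN, N_BC = 0.8 kN, N_AB = 32.2 kN.
A_AB = 254.2 mm².
σ_AB = N_AB/A_AB = 32200/254.2 = 126.7 MPa.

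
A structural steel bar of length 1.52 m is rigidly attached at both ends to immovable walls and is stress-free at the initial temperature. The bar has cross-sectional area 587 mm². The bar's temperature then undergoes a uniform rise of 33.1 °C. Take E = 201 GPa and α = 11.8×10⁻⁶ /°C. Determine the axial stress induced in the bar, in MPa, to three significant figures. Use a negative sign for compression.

-78.5 MPa

Free thermal expansion αLΔT = 11.8e-6 · 1520 · 33.1 = 0.5937 mm.
The walls impose strain ε = −(0.5937)/1520 = -3.9058e-04; σ = Eε = 201000 · -3.9058e-04 = -78.51 MPa.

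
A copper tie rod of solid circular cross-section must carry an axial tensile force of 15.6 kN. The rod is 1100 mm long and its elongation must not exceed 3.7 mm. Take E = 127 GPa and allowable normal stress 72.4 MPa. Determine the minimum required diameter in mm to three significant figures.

Required area A ≥ P/σ_allow = 15600/72.4 = 215.5 mm².
For a solid circular section, d ≥ √(4A/π) = 16.56 mm.
Elongation limit: A ≥ PL/(Eδ_allow) = 15600·1100/(127000·3.7) = 36.52 mm² ⇒ d ≥ 6.819 mm.
The stress limit governs.

16.6 mm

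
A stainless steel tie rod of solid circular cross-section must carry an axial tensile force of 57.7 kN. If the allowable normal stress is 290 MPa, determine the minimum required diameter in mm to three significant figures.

Required area A ≥ P/σ_allow = 57700/290 = 199 mm².
For a solid circular section, d ≥ √(4A/π) = 15.92 mm.

15.9 mm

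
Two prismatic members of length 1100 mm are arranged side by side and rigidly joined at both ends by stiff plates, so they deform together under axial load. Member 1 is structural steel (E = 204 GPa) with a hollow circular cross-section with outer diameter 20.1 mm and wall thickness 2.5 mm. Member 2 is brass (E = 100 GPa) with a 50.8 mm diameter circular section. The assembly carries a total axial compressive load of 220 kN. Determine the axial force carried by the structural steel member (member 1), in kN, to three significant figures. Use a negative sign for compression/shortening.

A_1 = 138.2 mm².
A_2 = 2027 mm².
Equal strain + equilibrium ⇒ each member carries load in proportion to AE: A₁E₁ = 28200000 N, A₂E₂ = 202700000 N, ΣAE = 230900000 N.
F₁ = P·A₁E₁/ΣAE = -220000·28200000/230900000 = -26870 N.

-26.9 kN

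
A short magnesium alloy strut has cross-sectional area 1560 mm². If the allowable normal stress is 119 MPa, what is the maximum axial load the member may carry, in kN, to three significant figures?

P_max = σ_allow · A = 119 · 1560 = 185600 N = 185.6 kN.

186 kN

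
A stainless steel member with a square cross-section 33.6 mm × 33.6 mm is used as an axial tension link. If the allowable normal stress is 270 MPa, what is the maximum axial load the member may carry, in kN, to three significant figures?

A = 1129 mm².
P_max = σ_allow · A = 270 · 1129 = 304800 N = 304.8 kN.

305 kN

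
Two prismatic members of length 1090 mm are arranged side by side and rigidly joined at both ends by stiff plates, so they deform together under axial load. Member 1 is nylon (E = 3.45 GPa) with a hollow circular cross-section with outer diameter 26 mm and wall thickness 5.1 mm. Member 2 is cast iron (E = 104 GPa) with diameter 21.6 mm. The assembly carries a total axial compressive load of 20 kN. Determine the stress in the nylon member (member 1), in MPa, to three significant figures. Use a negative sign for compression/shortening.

A_1 = 334.9 mm².
A_2 = 366.4 mm².
Equal strain + equilibrium ⇒ each member carries load in proportion to AE: A₁E₁ = 1155000 N, A₂E₂ = 38110000 N, ΣAE = 39260000 N.
σ₁ = P·E₁/ΣAE = -20000·3450/39260000 = -1.757 MPa.

-1.76 MPa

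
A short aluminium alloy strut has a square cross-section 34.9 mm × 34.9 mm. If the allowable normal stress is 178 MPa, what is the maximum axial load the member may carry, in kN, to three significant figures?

217 kN

A = 1218 mm².
P_max = σ_allow · A = 178 · 1218 = 216800 N = 216.8 kN.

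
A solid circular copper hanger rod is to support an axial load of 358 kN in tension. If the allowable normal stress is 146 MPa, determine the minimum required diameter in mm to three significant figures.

Required area A ≥ P/σ_allow = 358000/146 = 2452 mm².
For a solid circular section, d ≥ √(4A/π) = 55.88 mm.

55.9 mm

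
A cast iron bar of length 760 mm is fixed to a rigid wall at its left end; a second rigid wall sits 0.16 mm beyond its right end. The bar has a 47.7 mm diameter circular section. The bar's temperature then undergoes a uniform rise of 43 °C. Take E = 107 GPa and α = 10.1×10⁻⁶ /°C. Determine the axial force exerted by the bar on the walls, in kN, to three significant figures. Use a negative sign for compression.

Free thermal expansion αLΔT = 10.1e-6 · 760 · 43 = 0.3301 mm.
The walls engage after the gap closes; constrained expansion = 0.3301 − 0.16 = 0.1701 mm.
The walls impose strain ε = −(0.1701)/760 = -2.2377e-04; σ = Eε = 107000 · -2.2377e-04 = -23.94 MPa.
Wall reaction R = σ·A = -23.94·1787 = -42790 N = -42.79 kN.

-42.8 kN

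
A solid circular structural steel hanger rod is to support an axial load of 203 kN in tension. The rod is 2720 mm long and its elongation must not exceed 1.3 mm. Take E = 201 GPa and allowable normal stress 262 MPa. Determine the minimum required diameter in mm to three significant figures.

Required area A ≥ P/σ_allow = 203000/262 = 774.8 mm².
For a solid circular section, d ≥ √(4A/π) = 31.41 mm.
Elongation limit: A ≥ PL/(Eδ_allow) = 203000·2720/(201000·1.3) = 2113 mm² ⇒ d ≥ 51.87 mm.
The elongation limit governs.

51.9 mm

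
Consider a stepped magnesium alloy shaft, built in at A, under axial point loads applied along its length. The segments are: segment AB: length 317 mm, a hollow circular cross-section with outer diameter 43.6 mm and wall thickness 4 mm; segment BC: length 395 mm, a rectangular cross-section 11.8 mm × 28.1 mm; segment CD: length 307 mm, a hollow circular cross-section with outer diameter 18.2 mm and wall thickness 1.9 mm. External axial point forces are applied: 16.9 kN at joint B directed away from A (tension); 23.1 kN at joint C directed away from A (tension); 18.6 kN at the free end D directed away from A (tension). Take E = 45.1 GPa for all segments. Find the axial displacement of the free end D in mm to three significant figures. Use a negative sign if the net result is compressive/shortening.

Internal axial forces (sectioning from the free end, tension +): N_CD = 18.6 kN, N_BC = 41.7 kN, N_AB = 58.6 kN.
A_AB = 497.6 mm².
A_BC = 331.6 mm².
A_CD = 97.3 mm².
δ_AB = 58600·317/(497.6·45100) = 0.8277 mm
δ_BC = 41700·395/(331.6·45100) = 1.101 mm
δ_CD = 18600·307/(97.3·45100) = 1.301 mm
δ = Σδ_i = 3.23 mm.

3.23 mm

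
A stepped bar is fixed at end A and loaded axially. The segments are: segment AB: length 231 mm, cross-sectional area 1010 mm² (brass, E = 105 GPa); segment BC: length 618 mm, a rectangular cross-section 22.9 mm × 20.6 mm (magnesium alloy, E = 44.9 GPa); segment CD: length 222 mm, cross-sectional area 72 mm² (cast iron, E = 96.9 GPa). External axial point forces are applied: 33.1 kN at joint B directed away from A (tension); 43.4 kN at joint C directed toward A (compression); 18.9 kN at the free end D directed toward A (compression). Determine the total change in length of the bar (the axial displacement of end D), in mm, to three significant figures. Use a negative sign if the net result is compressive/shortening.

Internal axial forces (sectioning from the free end, tension +): N_CD = -18.9 kN, N_BC = -62.3 kN, N_AB = -29.2 kN.
A_BC = 471.7 mm².
δ_AB = -29200·231/(1010·105000) = -0.0636 mm
δ_BC = -62300·618/(471.7·44900) = -1.818 mm
δ_CD = -18900·222/(72·96900) = -0.6014 mm
δ = Σδ_i = -2.483 mm.

-2.48 mm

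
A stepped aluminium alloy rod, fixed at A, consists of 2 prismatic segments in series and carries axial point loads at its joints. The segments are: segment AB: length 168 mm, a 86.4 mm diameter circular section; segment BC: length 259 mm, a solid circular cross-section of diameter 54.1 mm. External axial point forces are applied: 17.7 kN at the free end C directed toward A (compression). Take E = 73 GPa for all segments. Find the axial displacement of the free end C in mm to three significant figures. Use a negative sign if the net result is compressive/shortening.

-0.0343 mm

Internal axial forces (sectioning from the free end, tension +): N_BC = -17.7 kN, N_AB = -17.7 kN.
A_AB = 5863 mm².
A_BC = 2299 mm².
δ_AB = -17700·168/(5863·73000) = -0.006948 mm
δ_BC = -17700·259/(2299·73000) = -0.02732 mm
δ = Σδ_i = -0.03427 mm.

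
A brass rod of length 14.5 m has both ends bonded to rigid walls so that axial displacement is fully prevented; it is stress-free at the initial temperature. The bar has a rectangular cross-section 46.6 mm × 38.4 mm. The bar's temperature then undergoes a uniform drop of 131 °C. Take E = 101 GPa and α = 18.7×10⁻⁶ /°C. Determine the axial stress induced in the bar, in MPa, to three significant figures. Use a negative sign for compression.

247 MPa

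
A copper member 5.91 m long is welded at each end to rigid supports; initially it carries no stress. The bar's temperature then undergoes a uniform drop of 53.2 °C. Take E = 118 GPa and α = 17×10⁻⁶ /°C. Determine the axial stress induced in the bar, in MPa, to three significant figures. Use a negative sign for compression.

107 MPa

Free thermal expansion αLΔT = 17e-6 · 5910 · -53.2 = -5.345 mm.
The walls impose strain ε = −(-5.345)/5910 = 9.0440e-04; σ = Eε = 118000 · 9.0440e-04 = 106.7 MPa.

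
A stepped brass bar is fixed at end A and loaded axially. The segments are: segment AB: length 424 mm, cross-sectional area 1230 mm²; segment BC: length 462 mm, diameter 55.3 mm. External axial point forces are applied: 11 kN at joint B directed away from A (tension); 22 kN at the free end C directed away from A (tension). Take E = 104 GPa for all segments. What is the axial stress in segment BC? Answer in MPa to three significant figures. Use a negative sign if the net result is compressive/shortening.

9.16 MPa

Internal axial forces (sectioning from the free end, tension +): N_BC = 22 kN, N_AB = 33 kN.
A_BC = 2402 mm².
σ_BC = N_BC/A_BC = 22000/2402 = 9.16 MPa.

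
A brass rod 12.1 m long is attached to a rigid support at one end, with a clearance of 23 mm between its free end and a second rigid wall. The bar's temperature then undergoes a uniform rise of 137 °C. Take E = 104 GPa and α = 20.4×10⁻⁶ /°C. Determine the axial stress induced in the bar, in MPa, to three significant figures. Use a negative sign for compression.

-93.0 MPa

Free thermal expansion αLΔT = 20.4e-6 · 12100 · 137 = 33.82 mm.
The walls engage after the gap closes; constrained expansion = 33.82 − 23 = 10.82 mm.
The walls impose strain ε = −(10.82)/12100 = -8.9397e-04; σ = Eε = 104000 · -8.9397e-04 = -92.97 MPa.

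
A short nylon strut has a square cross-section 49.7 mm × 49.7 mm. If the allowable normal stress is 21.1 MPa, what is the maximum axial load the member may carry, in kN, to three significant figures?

52.1 kN

A = 2470 mm².
P_max = σ_allow · A = 21.1 · 2470 = 52120 N = 52.12 kN.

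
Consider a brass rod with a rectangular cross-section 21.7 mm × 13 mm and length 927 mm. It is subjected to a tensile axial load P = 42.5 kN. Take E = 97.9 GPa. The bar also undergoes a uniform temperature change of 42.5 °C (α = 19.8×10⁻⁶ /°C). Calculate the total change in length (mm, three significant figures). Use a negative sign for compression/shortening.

2.21 mm

A = 282.1 mm².
δ_mech = NL/(AE) = 42500·927/(282.1·97900) = 1.427 mm.
δ_thermal = αLΔT = 19.8e-6·927·42.5 = 0.7801 mm.
δ = δ_mech + δ_thermal = 2.207 mm.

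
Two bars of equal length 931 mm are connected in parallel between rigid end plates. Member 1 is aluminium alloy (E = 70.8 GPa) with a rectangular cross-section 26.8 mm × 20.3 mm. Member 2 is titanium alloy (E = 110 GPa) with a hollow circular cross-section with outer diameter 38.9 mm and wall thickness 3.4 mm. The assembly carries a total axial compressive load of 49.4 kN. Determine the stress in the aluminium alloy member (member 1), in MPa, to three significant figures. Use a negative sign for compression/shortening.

-43.6 MPa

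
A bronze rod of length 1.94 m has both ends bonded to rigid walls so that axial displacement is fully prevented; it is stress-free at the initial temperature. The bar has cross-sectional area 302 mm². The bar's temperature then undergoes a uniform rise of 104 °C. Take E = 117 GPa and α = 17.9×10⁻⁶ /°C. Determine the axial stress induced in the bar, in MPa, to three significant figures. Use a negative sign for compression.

Free thermal expansion αLΔT = 17.9e-6 · 1940 · 104 = 3.612 mm.
The walls impose strain ε = −(3.612)/1940 = -1.8616e-03; σ = Eε = 117000 · -1.8616e-03 = -217.8 MPa.

-218 MPa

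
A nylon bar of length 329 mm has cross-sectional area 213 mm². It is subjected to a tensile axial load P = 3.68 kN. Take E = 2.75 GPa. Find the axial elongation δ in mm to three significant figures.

δ_mech = NL/(AE) = 3680·329/(213·2750) = 2.067 mm.

2.07 mm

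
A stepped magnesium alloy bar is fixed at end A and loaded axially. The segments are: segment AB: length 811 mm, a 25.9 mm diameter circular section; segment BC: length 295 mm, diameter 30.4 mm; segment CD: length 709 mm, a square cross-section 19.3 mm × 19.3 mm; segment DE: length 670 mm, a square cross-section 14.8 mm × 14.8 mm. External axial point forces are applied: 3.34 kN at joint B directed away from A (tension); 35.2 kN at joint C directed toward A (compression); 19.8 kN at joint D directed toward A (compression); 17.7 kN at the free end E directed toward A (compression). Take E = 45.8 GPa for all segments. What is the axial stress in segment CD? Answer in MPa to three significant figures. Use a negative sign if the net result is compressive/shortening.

-101 MPa

Internal axial forces (sectioning from the free end, tension +): N_DE = -17.7 kN, N_CD = -37.5 kN, N_BC = -72.7 kN, N_AB = -69.36 kN.
A_CD = 372.5 mm².
σ_CD = N_CD/A_CD = -37500/372.5 = -100.7 MPa.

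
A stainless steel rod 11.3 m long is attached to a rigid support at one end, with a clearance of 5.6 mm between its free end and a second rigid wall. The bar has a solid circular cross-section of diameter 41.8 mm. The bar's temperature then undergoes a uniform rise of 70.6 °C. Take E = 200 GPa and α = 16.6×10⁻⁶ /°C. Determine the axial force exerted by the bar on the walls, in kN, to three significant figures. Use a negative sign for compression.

Free thermal expansion αLΔT = 16.6e-6 · 11300 · 70.6 = 13.24 mm.
The walls engage after the gap closes; constrained expansion = 13.24 − 5.6 = 7.643 mm.
The walls impose strain ε = −(7.643)/11300 = -6.7638e-04; σ = Eε = 200000 · -6.7638e-04 = -135.3 MPa.
Wall reaction R = σ·A = -135.3·1372 = -185600 N = -185.6 kN.

-186 kN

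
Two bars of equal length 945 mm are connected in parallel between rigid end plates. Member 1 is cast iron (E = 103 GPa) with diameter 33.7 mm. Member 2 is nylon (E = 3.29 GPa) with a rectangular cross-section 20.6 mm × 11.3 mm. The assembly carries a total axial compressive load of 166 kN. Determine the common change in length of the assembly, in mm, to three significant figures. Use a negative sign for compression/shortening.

A_1 = 892 mm².
A_2 = 232.8 mm².
Equal strain + equilibrium ⇒ each member carries load in proportion to AE: A₁E₁ = 91870000 N, A₂E₂ = 765800 N, ΣAE = 92640000 N.
δ = PL/ΣAE = -166000·945/92640000 = -1.693 mm.

-1.69 mm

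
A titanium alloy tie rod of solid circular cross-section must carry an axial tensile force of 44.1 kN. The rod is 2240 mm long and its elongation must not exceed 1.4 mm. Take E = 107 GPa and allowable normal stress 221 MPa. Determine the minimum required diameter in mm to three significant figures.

Required area A ≥ P/σ_allow = 44100/221 = 199.5 mm².
For a solid circular section, d ≥ √(4A/π) = 15.94 mm.
Elongation limit: A ≥ PL/(Eδ_allow) = 44100·2240/(107000·1.4) = 659.4 mm² ⇒ d ≥ 28.98 mm.
The elongation limit governs.

29.0 mm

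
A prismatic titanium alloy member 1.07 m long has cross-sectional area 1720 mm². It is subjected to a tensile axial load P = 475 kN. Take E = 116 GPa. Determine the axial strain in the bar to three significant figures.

σ = N/A = 276.2 MPa; ε = σ/E = 276.2/116000 = 2.381e-03.

0.00238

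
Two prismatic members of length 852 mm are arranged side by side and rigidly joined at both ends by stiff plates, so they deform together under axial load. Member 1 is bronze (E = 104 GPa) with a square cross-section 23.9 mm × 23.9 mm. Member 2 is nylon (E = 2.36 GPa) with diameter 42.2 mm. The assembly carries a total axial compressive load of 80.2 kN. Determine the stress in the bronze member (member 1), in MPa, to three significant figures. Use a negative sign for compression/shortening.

A_1 = 571.2 mm².
A_2 = 1399 mm².
Equal strain + equilibrium ⇒ each member carries load in proportion to AE: A₁E₁ = 59410000 N, A₂E₂ = 3301000 N, ΣAE = 62710000 N.
σ₁ = P·E₁/ΣAE = -80200·104000/62710000 = -133 MPa.

-133 MPa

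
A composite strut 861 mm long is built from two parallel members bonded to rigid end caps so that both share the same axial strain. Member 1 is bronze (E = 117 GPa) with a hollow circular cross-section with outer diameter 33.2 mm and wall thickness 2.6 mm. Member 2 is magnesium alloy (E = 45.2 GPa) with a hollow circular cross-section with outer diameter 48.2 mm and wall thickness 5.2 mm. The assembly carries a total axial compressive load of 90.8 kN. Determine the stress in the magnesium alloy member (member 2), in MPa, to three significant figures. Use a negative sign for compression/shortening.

-67.3 MPa

A_1 = 249.9 mm².
A_2 = 702.5 mm².
Equal strain + equilibrium ⇒ each member carries load in proportion to AE: A₁E₁ = 29240000 N, A₂E₂ = 31750000 N, ΣAE = 60990000 N.
σ₂ = P·E₂/ΣAE = -90800·45200/60990000 = -67.29 MPa.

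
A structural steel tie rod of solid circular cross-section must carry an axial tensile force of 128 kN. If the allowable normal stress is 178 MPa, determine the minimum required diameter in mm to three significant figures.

Required area A ≥ P/σ_allow = 128000/178 = 719.1 mm².
For a solid circular section, d ≥ √(4A/π) = 30.26 mm.

30.3 mm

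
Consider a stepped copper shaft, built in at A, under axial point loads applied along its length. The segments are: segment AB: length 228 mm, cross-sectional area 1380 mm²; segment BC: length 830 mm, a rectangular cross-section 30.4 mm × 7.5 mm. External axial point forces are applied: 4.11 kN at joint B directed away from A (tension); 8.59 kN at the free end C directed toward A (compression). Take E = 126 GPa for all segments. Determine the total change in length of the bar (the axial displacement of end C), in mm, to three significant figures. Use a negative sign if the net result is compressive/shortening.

-0.254 mm

Internal axial forces (sectioning from the free end, tension +): N_BC = -8.59 kN, N_AB = -4.48 kN.
A_BC = 228 mm².
δ_AB = -4480·228/(1380·126000) = -0.005874 mm
δ_BC = -8590·830/(228·126000) = -0.2482 mm
δ = Σδ_i = -0.2541 mm.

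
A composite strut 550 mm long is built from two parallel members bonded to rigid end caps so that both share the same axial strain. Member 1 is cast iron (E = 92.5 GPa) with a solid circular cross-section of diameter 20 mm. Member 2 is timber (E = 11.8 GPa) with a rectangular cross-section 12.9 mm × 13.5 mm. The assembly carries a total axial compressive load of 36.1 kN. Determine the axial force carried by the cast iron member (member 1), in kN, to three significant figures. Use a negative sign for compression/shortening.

A_1 = 314.2 mm².
A_2 = 174.2 mm².
Equal strain + equilibrium ⇒ each member carries load in proportion to AE: A₁E₁ = 29060000 N, A₂E₂ = 2055000 N, ΣAE = 31110000 N.
F₁ = P·A₁E₁/ΣAE = -36100·29060000/31110000 = -33720 N.

-33.7 kN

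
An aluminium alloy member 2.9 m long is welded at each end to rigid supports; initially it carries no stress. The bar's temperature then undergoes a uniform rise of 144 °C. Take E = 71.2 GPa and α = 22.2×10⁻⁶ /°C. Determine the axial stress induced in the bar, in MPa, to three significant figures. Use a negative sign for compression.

-228 MPa

Free thermal expansion αLΔT = 22.2e-6 · 2900 · 144 = 9.271 mm.
The walls impose strain ε = −(9.271)/2900 = -3.1968e-03; σ = Eε = 71200 · -3.1968e-03 = -227.6 MPa.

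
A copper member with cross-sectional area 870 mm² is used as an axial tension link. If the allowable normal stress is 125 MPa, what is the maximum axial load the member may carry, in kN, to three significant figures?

109 kN

P_max = σ_allow · A = 125 · 870 = 108800 N = 108.8 kN.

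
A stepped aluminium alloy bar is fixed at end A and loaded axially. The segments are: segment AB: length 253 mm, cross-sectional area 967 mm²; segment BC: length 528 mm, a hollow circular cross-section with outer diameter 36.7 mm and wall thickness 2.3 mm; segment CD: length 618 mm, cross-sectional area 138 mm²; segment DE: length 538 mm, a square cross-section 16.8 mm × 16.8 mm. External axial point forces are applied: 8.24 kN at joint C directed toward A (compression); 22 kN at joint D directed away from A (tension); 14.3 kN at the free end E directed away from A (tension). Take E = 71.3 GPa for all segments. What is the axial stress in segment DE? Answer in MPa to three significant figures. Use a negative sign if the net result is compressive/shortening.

50.7 MPa

Internal axial forces (sectioning from the free end, tension +): N_DE = 14.3 kN, N_CD = 36.3 kN, N_BC = 28.06 kN, N_AB = 28.06 kN.
A_DE = 282.2 mm².
σ_DE = N_DE/A_DE = 14300/282.2 = 50.67 MPa.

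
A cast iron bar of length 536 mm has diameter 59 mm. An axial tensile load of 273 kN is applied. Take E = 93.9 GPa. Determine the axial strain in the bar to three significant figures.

0.00106

A = 2734 mm².
σ = N/A = 99.85 MPa; ε = σ/E = 99.85/93900 = 1.063e-03.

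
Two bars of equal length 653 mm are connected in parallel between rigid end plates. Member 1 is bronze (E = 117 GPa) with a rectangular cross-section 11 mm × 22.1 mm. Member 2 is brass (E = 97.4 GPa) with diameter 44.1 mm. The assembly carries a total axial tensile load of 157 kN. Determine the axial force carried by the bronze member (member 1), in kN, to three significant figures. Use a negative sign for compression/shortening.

A_1 = 243.1 mm².
A_2 = 1527 mm².
Equal strain + equilibrium ⇒ each member carries load in proportion to AE: A₁E₁ = 28440000 N, A₂E₂ = 148800000 N, ΣAE = 177200000 N.
F₁ = P·A₁E₁/ΣAE = 157000·28440000/177200000 = 25200 N.

25.2 kN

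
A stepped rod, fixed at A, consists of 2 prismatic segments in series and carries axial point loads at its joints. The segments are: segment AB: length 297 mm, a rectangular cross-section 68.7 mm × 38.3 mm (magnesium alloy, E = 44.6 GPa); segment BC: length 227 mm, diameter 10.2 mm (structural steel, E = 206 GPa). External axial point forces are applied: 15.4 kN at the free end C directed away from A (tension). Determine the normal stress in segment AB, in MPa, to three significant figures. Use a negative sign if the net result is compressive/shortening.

Internal axial forces (sectioning from the free end, tension +): N_BC = 15.4 kN, N_AB = 15.4 kN.
A_AB = 2631 mm².
σ_AB = N_AB/A_AB = 15400/2631 = 5.853 MPa.

5.85 MPa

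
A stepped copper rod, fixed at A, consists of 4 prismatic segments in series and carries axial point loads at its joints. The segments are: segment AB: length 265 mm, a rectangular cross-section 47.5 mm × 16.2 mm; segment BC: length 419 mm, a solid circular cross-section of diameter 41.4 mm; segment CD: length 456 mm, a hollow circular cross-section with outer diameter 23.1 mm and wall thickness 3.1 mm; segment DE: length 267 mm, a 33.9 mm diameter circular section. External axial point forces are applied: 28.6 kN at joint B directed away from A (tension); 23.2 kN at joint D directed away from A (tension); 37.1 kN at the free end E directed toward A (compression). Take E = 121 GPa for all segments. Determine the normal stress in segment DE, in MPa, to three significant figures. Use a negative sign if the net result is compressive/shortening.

Internal axial forces (sectioning from the free end, tension +): N_DE = -37.1 kN, N_CD = -13.9 kN, N_BC = -13.9 kN, N_AB = 14.7 kN.
A_DE = 902.6 mm².
σ_DE = N_DE/A_DE = -37100/902.6 = -41.1 MPa.

-41.1 MPa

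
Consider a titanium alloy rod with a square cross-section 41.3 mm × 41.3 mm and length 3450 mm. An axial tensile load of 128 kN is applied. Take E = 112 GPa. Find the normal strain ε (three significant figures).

A = 1706 mm².
σ = N/A = 75.04 MPa; ε = σ/E = 75.04/112000 = 6.700e-04.

6.70e-04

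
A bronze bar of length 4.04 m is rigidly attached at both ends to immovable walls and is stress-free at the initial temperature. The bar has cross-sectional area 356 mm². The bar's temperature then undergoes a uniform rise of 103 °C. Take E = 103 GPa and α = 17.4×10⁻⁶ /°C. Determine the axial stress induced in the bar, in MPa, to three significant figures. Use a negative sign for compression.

Free thermal expansion αLΔT = 17.4e-6 · 4040 · 103 = 7.24 mm.
The walls impose strain ε = −(7.24)/4040 = -1.7922e-03; σ = Eε = 103000 · -1.7922e-03 = -184.6 MPa.

-185 MPa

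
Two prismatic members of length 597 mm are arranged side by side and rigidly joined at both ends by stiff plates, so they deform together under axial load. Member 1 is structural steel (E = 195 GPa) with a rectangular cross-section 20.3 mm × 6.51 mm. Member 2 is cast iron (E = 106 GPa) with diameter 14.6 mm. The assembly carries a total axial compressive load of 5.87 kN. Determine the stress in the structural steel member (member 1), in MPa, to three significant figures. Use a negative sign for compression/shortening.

A_1 = 132.2 mm².
A_2 = 167.4 mm².
Equal strain + equilibrium ⇒ each member carries load in proportion to AE: A₁E₁ = 25770000 N, A₂E₂ = 17750000 N, ΣAE = 43520000 N.
σ₁ = P·E₁/ΣAE = -5870·195000/43520000 = -26.3 MPa.

-26.3 MPa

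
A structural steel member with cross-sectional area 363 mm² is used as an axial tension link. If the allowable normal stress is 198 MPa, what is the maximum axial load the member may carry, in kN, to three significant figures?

71.9 kN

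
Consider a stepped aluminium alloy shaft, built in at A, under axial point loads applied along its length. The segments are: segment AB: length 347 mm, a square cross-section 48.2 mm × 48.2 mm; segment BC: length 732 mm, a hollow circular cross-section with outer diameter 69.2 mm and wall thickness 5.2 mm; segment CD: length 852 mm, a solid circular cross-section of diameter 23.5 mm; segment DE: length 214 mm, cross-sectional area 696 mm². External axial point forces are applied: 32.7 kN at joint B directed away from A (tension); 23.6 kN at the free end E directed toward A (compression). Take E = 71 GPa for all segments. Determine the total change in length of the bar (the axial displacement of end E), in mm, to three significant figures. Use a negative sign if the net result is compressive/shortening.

Internal axial forces (sectioning from the free end, tension +): N_DE = -23.6 kN, N_CD = -23.6 kN, N_BC = -23.6 kN, N_AB = 9.1 kN.
A_AB = 2323 mm².
A_BC = 1046 mm².
A_CD = 433.7 mm².
δ_AB = 9100·347/(2323·71000) = 0.01914 mm
δ_BC = -23600·732/(1046·71000) = -0.2327 mm
δ_CD = -23600·852/(433.7·71000) = -0.6529 mm
δ_DE = -23600·214/(696·71000) = -0.1022 mm
δ = Σδ_i = -0.9687 mm.

-0.969 mm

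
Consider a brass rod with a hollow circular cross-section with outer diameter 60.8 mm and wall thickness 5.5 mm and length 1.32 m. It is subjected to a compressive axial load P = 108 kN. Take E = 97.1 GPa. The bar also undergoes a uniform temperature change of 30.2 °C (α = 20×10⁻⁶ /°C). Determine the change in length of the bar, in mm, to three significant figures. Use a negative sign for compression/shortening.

-0.739 mm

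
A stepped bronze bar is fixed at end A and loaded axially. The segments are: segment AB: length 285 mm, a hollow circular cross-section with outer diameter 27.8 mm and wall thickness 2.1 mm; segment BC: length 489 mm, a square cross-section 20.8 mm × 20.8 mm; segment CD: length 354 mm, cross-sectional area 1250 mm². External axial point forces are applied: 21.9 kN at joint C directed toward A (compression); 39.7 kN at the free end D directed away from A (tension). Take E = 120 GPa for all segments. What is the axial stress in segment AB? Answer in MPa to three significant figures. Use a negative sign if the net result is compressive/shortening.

Internal axial forces (sectioning from the free end, tension +): N_CD = 39.7 kN, N_BC = 17.8 kN, N_AB = 17.8 kN.
A_AB = 169.6 mm².
σ_AB = N_AB/A_AB = 17800/169.6 = 105 MPa.

105 MPa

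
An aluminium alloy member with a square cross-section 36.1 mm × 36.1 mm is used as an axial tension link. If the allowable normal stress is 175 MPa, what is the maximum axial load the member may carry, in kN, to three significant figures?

228 kN

A = 1303 mm².
P_max = σ_allow · A = 175 · 1303 = 228100 N = 228.1 kN.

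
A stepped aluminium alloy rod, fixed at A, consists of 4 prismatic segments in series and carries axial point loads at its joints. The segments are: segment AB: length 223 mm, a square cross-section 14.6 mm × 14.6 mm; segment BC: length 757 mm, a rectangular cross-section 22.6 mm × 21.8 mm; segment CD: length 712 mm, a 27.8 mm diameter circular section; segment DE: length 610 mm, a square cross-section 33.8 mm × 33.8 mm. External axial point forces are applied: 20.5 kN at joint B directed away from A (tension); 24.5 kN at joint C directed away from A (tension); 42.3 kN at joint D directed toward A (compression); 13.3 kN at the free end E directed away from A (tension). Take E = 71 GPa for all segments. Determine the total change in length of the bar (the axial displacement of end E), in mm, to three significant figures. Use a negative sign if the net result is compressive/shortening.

Internal axial forces (sectioning from the free end, tension +): N_DE = 13.3 kN, N_CD = -29 kN, N_BC = -4.5 kN, N_AB = 16 kN.
A_AB = 213.2 mm².
A_BC = 492.7 mm².
A_CD = 607 mm².
A_DE = 1142 mm².
δ_AB = 16000·223/(213.2·71000) = 0.2358 mm
δ_BC = -4500·757/(492.7·71000) = -0.09738 mm
δ_CD = -29000·712/(607·71000) = -0.4791 mm
δ_DE = 13300·610/(1142·71000) = 0.1 mm
δ = Σδ_i = -0.2407 mm.

-0.241 mm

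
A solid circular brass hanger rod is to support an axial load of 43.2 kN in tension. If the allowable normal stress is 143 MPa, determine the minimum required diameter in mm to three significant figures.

19.6 mm

Required area A ≥ P/σ_allow = 43200/143 = 302.1 mm².
For a solid circular section, d ≥ √(4A/π) = 19.61 mm.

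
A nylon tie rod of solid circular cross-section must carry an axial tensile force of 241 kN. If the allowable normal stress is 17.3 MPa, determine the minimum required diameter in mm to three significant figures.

Required area A ≥ P/σ_allow = 241000/17.3 = 13930 mm².
For a solid circular section, d ≥ √(4A/π) = 133.2 mm.

133 mm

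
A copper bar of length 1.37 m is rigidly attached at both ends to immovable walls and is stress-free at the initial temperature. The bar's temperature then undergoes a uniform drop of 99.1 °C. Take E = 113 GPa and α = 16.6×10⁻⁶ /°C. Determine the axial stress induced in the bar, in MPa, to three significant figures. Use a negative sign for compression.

186 MPa

Free thermal expansion αLΔT = 16.6e-6 · 1370 · -99.1 = -2.254 mm.
The walls impose strain ε = −(-2.254)/1370 = 1.6451e-03; σ = Eε = 113000 · 1.6451e-03 = 185.9 MPa.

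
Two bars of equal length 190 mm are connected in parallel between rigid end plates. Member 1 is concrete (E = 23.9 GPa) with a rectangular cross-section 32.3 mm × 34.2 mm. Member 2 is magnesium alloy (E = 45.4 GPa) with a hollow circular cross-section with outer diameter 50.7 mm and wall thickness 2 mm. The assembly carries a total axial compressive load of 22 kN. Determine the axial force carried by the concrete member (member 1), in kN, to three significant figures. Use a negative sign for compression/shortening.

A_1 = 1105 mm².
A_2 = 306 mm².
Equal strain + equilibrium ⇒ each member carries load in proportion to AE: A₁E₁ = 26400000 N, A₂E₂ = 13890000 N, ΣAE = 40290000 N.
F₁ = P·A₁E₁/ΣAE = -22000·26400000/40290000 = -14420 N.

-14.4 kN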